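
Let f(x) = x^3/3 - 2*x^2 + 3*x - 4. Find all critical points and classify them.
f'(x) = x^2 - 4*x + 3

Solve f'(x) = 0:
  Factor: x^2 - 4*x + 3 = (x - 3)*(x - 1) = 0.
  ⇒ x = 1, 3

f''(x) = 2*x - 4
Second-derivative test at each critical point:
  f''(1) = -2 < 0 → local maximum
  f''(3) = 2 > 0 → local minimum

Critical points: x = 1 (local maximum); x = 3 (local minimum)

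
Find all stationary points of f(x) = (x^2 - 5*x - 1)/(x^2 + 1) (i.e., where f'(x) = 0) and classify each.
f'(x) = (5*x^2 + 4*x - 5)/(x^4 + 2*x^2 + 1)

Solve f'(x) = 0:
  f'(x) = (5*x^2 + 4*x - 5)/(x^2 + 1)^2; the denominator is positive wherever f is defined, so f'(x) = 0 ⇔ 5*x^2 + 4*x - 5 = 0.
  5*x^2 + 4*x - 5 = 0 has no rational roots; quadratic formula: x = (-4 ± √116)/10.
  ⇒ x = -sqrt(29)/5 - 2/5 ≈ -1.4770, -2/5 + sqrt(29)/5 ≈ 0.6770

f''(x) = 2*(-5*x^3 - 6*x^2 + 15*x + 2)/(x^6 + 3*x^4 + 3*x^2 + 1)
Second-derivative test at each critical point:
  f''(-1.4770) = -1.0640 < 0 → local maximum
  f''(0.6770) = 5.0640 > 0 → local minimum

Critical points: x = -sqrt(29)/5 - 2/5 ≈ -1.4770 (local maximum); x = -2/5 + sqrt(29)/5 ≈ 0.6770 (local minimum)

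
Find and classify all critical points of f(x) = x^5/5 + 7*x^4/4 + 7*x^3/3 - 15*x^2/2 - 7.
f'(x) = x*(x^3 + 7*x^2 + 7*x - 15)

Solve f'(x) = 0:
  Factor: x^4 + 7*x^3 + 7*x^2 - 15*x = x*(x - 1)*(x + 3)*(x + 5) = 0.
  ⇒ x = -5, -3, 0, 1

f''(x) = 4*x^3 + 21*x^2 + 14*x - 15
Second-derivative test at each critical point:
  f''(-5) = -60 < 0 → local maximum
  f''(-3) = 24 > 0 → local minimum
  f''(0) = -15 < 0 → local maximum
  f''(1) = 24 > 0 → local minimum

Critical points: x = -5 (local maximum); x = -3 (local minimum); x = 0 (local maximum); x = 1 (local minimum)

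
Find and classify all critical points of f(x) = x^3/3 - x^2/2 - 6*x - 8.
f'(x) = x^2 - x - 6

Solve f'(x) = 0:
  Factor: x^2 - x - 6 = (x - 3)*(x + 2) = 0.
  ⇒ x = -2, 3

f''(x) = 2*x - 1
Second-derivative test at each critical point:
  f''(-2) = -5 < 0 → local maximum
  f''(3) = 5 > 0 → local minimum

Critical points: x = -2 (local maximum); x = 3 (local minimum)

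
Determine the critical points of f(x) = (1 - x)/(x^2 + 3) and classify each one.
f'(x) = (-x^2 + 2*x*(x - 1) - 3)/(x^2 + 3)^2

Solve f'(x) = 0:
  f'(x) = (x - 3)*(x + 1)/(x^2 + 3)^2; the denominator is positive wherever f is defined, so f'(x) = 0 ⇔ x^2 - 2*x - 3 = 0.
  Factor: x^2 - 2*x - 3 = (x - 3)*(x + 1) = 0.
  ⇒ x = -1, 3

f''(x) = 2*(4*x^2*(1 - x) + (3*x - 1)*(x^2 + 3))/(x^2 + 3)^3
Second-derivative test at each critical point:
  f''(-1) = -1/4 < 0 → local maximum
  f''(3) = 1/36 > 0 → local minimum

Critical points: x = -1 (local maximum); x = 3 (local minimum)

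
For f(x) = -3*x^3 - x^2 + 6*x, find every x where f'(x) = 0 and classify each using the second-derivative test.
f'(x) = -9*x^2 - 2*x + 6

Solve f'(x) = 0:
  9*x^2 + 2*x - 6 = 0 has no rational roots; quadratic formula: x = (-2 ± √220)/18.
  ⇒ x = -sqrt(55)/9 - 1/9 ≈ -0.9351, -1/9 + sqrt(55)/9 ≈ 0.7129

f''(x) = -18*x - 2
Second-derivative test at each critical point:
  f''(-0.9351) = 14.8324 > 0 → local minimum
  f''(0.7129) = -14.8324 < 0 → local maximum

Critical points: x = -sqrt(55)/9 - 1/9 ≈ -0.9351 (local minimum); x = -1/9 + sqrt(55)/9 ≈ 0.7129 (local maximum)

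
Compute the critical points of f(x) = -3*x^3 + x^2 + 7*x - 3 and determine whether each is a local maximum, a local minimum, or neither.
f'(x) = -9*x^2 + 2*x + 7

Solve f'(x) = 0:
  Factor: -9*x^2 + 2*x + 7 = -(x - 1)*(9*x + 7) = 0.
  ⇒ x = -7/9, 1

f''(x) = 2 - 18*x
Second-derivative test at each critical point:
  f''(-7/9) = 16 > 0 → local minimum
  f''(1) = -16 < 0 → local maximum

Critical points: x = -7/9 (local minimum); x = 1 (local maximum)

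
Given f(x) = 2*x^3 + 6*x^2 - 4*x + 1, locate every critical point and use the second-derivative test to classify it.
f'(x) = 6*x^2 + 12*x - 4

Solve f'(x) = 0:
  Factor: 6*x^2 + 12*x - 4 = 2*(3*x^2 + 6*x - 2); 3*x^2 + 6*x - 2 = 0 has no rational roots; quadratic formula: x = (-6 ± √60)/6.
  ⇒ x = -sqrt(15)/3 - 1 ≈ -2.2910, -1 + sqrt(15)/3 ≈ 0.2910

f''(x) = 12*x + 12
Second-derivative test at each critical point:
  f''(-2.2910) = -15.4919 < 0 → local maximum
  f''(0.2910) = 15.4919 > 0 → local minimum

Critical points: x = -sqrt(15)/3 - 1 ≈ -2.2910 (local maximum); x = -1 + sqrt(15)/3 ≈ 0.2910 (local minimum)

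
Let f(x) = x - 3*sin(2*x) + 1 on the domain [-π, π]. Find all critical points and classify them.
f'(x) = 1 - 6*cos(2*x)

Solve f'(x) = 0 on [-π, π]:
  f'(x) = 0 ⇔ cos(2*x) = 1/6, i.e. 2*x = ±arccos(1/6) + 2nπ; keep the solutions lying in [-π, π].
  ⇒ x = -pi + acos(1/6)/2 ≈ -2.4399, -acos(1/6)/2 ≈ -0.7017, acos(1/6)/2 ≈ 0.7017, pi - acos(1/6)/2 ≈ 2.4399

f''(x) = 12*sin(2*x)
Second-derivative test at each critical point:
  f''(-2.4399) = 11.8322 > 0 → local minimum
  f''(-0.7017) = -11.8322 < 0 → local maximum
  f''(0.7017) = 11.8322 > 0 → local minimum
  f''(2.4399) = -11.8322 < 0 → local maximum

Critical points: x = -pi + acos(1/6)/2 ≈ -2.4399 (local minimum); x = -acos(1/6)/2 ≈ -0.7017 (local maximum); x = acos(1/6)/2 ≈ 0.7017 (local minimum); x = pi - acos(1/6)/2 ≈ 2.4399 (local maximum)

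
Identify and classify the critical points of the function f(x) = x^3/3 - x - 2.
f'(x) = x^2 - 1

Solve f'(x) = 0:
  Factor: x^2 - 1 = (x - 1)*(x + 1) = 0.
  ⇒ x = -1, 1

f''(x) = 2*x
Second-derivative test at each critical point:
  f''(-1) = -2 < 0 → local maximum
  f''(1) = 2 > 0 → local minimum

Critical points: x = -1 (local maximum); x = 1 (local minimum)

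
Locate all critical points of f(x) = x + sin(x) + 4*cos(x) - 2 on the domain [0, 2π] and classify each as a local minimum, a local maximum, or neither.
f'(x) = -4*sin(x) + cos(x) + 1

Solve f'(x) = 0 on [0, 2π]:
  f'(x) = 0 ⇔ -4*sin(x) + cos(x) = -1. Write the left side as R·cos(x + φ) with R = √(1² + 4²) = sqrt(17), cos φ = sqrt(17)/17, sin φ = 4*sqrt(17)/17; then cos(x + φ) = -sqrt(17)/17. Solve for x and keep the solutions lying in [0, 2π].
  ⇒ x = atan(8/15) ≈ 0.4900, pi ≈ 3.1416

f''(x) = -sin(x) - 4*cos(x)
Second-derivative test at each critical point:
  f''(0.4900) = -4 < 0 → local maximum
  f''(3.1416) = 4 > 0 → local minimum

Critical points: x = atan(8/15) ≈ 0.4900 (local maximum); x = pi ≈ 3.1416 (local minimum)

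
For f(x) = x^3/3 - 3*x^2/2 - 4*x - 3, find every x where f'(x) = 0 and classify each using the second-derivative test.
f'(x) = x^2 - 3*x - 4

Solve f'(x) = 0:
  Factor: x^2 - 3*x - 4 = (x - 4)*(x + 1) = 0.
  ⇒ x = -1, 4

f''(x) = 2*x - 3
Second-derivative test at each critical point:
  f''(-1) = -5 < 0 → local maximum
  f''(4) = 5 > 0 → local minimum

Critical points: x = -1 (local maximum); x = 4 (local minimum)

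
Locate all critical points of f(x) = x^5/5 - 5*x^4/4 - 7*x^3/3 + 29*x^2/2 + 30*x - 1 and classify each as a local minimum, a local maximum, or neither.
f'(x) = x^4 - 5*x^3 - 7*x^2 + 29*x + 30

Solve f'(x) = 0:
  Factor: x^4 - 5*x^3 - 7*x^2 + 29*x + 30 = (x - 5)*(x - 3)*(x + 1)*(x + 2) = 0.
  ⇒ x = -2, -1, 3, 5

f''(x) = 4*x^3 - 15*x^2 - 14*x + 29
Second-derivative test at each critical point:
  f''(-2) = -35 < 0 → local maximum
  f''(-1) = 24 > 0 → local minimum
  f''(3) = -40 < 0 → local maximum
  f''(5) = 84 > 0 → local minimum

Critical points: x = -2 (local maximum); x = -1 (local minimum); x = 3 (local maximum); x = 5 (local minimum)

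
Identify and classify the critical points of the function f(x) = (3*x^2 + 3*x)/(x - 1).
f'(x) = 3*(x^2 - 2*x - 1)/(x^2 - 2*x + 1)

Solve f'(x) = 0:
  f'(x) = 3*(x^2 - 2*x - 1)/(x - 1)^2; the denominator is positive wherever f is defined, so f'(x) = 0 ⇔ 3*x^2 - 6*x - 3 = 0.
  Factor: 3*x^2 - 6*x - 3 = 3*(x^2 - 2*x - 1); x^2 - 2*x - 1 = 0 has no rational roots; quadratic formula: x = (2 ± √8)/2.
  ⇒ x = 1 - sqrt(2) ≈ -0.4142, 1 + sqrt(2) ≈ 2.4142

f''(x) = 12/(x^3 - 3*x^2 + 3*x - 1)
Second-derivative test at each critical point:
  f''(-0.4142) = -4.2426 < 0 → local maximum
  f''(2.4142) = 4.2426 > 0 → local minimum

Critical points: x = 1 - sqrt(2) ≈ -0.4142 (local maximum); x = 1 + sqrt(2) ≈ 2.4142 (local minimum)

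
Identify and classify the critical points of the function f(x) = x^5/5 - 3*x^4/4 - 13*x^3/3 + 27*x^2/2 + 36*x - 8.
f'(x) = x^4 - 3*x^3 - 13*x^2 + 27*x + 36

Solve f'(x) = 0:
  Factor: x^4 - 3*x^3 - 13*x^2 + 27*x + 36 = (x - 4)*(x - 3)*(x + 1)*(x + 3) = 0.
  ⇒ x = -3, -1, 3, 4

f''(x) = 4*x^3 - 9*x^2 - 26*x + 27
Second-derivative test at each critical point:
  f''(-3) = -84 < 0 → local maximum
  f''(-1) = 40 > 0 → local minimum
  f''(3) = -24 < 0 → local maximum
  f''(4) = 35 > 0 → local minimum

Critical points: x = -3 (local maximum); x = -1 (local minimum); x = 3 (local maximum); x = 4 (local minimum)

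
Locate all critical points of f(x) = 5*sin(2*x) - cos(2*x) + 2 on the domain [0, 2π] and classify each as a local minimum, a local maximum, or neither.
f'(x) = 2*sin(2*x) + 10*cos(2*x)

Solve f'(x) = 0 on [0, 2π]:
  f'(x) = 0 ⇔ 5*cos(2*x) = -sin(2*x) ⇔ tan(2*x) = -5, i.e. 2*x = arctan(-5) + nπ; keep the solutions lying in [0, 2π].
  ⇒ x = -atan(5)/2 + pi/2 ≈ 0.8841, pi - atan(5)/2 ≈ 2.4549, -atan(5)/2 + 3*pi/2 ≈ 4.0257, -atan(5)/2 + 2*pi ≈ 5.5965

f''(x) = -20*sin(2*x) + 4*cos(2*x)
Second-derivative test at each critical point:
  f''(0.8841) = -20.3961 < 0 → local maximum
  f''(2.4549) = 20.3961 > 0 → local minimum
  f''(4.0257) = -20.3961 < 0 → local maximum
  f''(5.5965) = 20.3961 > 0 → local minimum

Critical points: x = -atan(5)/2 + pi/2 ≈ 0.8841 (local maximum); x = pi - atan(5)/2 ≈ 2.4549 (local minimum); x = -atan(5)/2 + 3*pi/2 ≈ 4.0257 (local maximum); x = -atan(5)/2 + 2*pi ≈ 5.5965 (local minimum)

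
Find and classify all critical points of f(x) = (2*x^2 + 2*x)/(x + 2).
f'(x) = 2*(x^2 + 4*x + 2)/(x^2 + 4*x + 4)

Solve f'(x) = 0:
  f'(x) = 2*(x^2 + 4*x + 2)/(x + 2)^2; the denominator is positive wherever f is defined, so f'(x) = 0 ⇔ 2*x^2 + 8*x + 4 = 0.
  Factor: 2*x^2 + 8*x + 4 = 2*(x^2 + 4*x + 2); x^2 + 4*x + 2 = 0 has no rational roots; quadratic formula: x = (-4 ± √8)/2.
  ⇒ x = -2 - sqrt(2) ≈ -3.4142, -2 + sqrt(2) ≈ -0.5858

f''(x) = 8/(x^3 + 6*x^2 + 12*x + 8)
Second-derivative test at each critical point:
  f''(-3.4142) = -2.8284 < 0 → local maximum
  f''(-0.5858) = 2.8284 > 0 → local minimum

Critical points: x = -2 - sqrt(2) ≈ -3.4142 (local maximum); x = -2 + sqrt(2) ≈ -0.5858 (local minimum)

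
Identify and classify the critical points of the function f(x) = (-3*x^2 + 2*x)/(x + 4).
f'(x) = (-3*x^2 - 24*x + 8)/(x^2 + 8*x + 16)

Solve f'(x) = 0:
  f'(x) = -(3*x^2 + 24*x - 8)/(x + 4)^2; the denominator is positive wherever f is defined, so f'(x) = 0 ⇔ -3*x^2 - 24*x + 8 = 0.
  3*x^2 + 24*x - 8 = 0 has no rational roots; quadratic formula: x = (-24 ± √672)/6.
  ⇒ x = -2*sqrt(42)/3 - 4 ≈ -8.3205, -4 + 2*sqrt(42)/3 ≈ 0.3205

f''(x) = -112/(x^3 + 12*x^2 + 48*x + 64)
Second-derivative test at each critical point:
  f''(-8.3205) = 1.3887 > 0 → local minimum
  f''(0.3205) = -1.3887 < 0 → local maximum

Critical points: x = -2*sqrt(42)/3 - 4 ≈ -8.3205 (local minimum); x = -4 + 2*sqrt(42)/3 ≈ 0.3205 (local maximum)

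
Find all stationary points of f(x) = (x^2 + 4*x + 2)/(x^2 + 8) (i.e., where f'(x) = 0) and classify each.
f'(x) = 4*(-x^2 + 3*x + 8)/(x^4 + 16*x^2 + 64)

Solve f'(x) = 0:
  f'(x) = -4*(x^2 - 3*x - 8)/(x^2 + 8)^2; the denominator is positive wherever f is defined, so f'(x) = 0 ⇔ -4*x^2 + 12*x + 32 = 0.
  Factor: -4*x^2 + 12*x + 32 = -4*(x^2 - 3*x - 8); x^2 - 3*x - 8 = 0 has no rational roots; quadratic formula: x = (3 ± √41)/2.
  ⇒ x = 3/2 - sqrt(41)/2 ≈ -1.7016, 3/2 + sqrt(41)/2 ≈ 4.7016

f''(x) = 4*(2*x^3 - 9*x^2 - 48*x + 24)/(x^6 + 24*x^4 + 192*x^2 + 512)
Second-derivative test at each critical point:
  f''(-1.7016) = 0.2158 > 0 → local minimum
  f''(4.7016) = -0.0283 < 0 → local maximum

Critical points: x = 3/2 - sqrt(41)/2 ≈ -1.7016 (local minimum); x = 3/2 + sqrt(41)/2 ≈ 4.7016 (local maximum)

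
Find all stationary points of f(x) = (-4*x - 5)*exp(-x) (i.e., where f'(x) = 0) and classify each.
f'(x) = (4*x + 1)*exp(-x)

Solve f'(x) = 0:
  f'(x) = (4*x + 1)·exp(-x) and exp(-x) > 0 for every x, so f'(x) = 0 ⇔ 4*x + 1 = 0.
  4*x + 1 = 0.
  ⇒ x = -1/4

f''(x) = (3 - 4*x)*exp(-x)
Second-derivative test at each critical point:
  f''(-1/4) = 5.1361 > 0 → local minimum

Critical points: x = -1/4 (local minimum)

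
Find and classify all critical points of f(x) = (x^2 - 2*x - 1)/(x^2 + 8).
f'(x) = 2*(x^2 + 9*x - 8)/(x^4 + 16*x^2 + 64)

Solve f'(x) = 0:
  f'(x) = 2*(x^2 + 9*x - 8)/(x^2 + 8)^2; the denominator is positive wherever f is defined, so f'(x) = 0 ⇔ 2*x^2 + 18*x - 16 = 0.
  Factor: 2*x^2 + 18*x - 16 = 2*(x^2 + 9*x - 8); x^2 + 9*x - 8 = 0 has no rational roots; quadratic formula: x = (-9 ± √113)/2.
  ⇒ x = -sqrt(113)/2 - 9/2 ≈ -9.8151, -9/2 + sqrt(113)/2 ≈ 0.8151

f''(x) = 2*(-2*x^3 - 27*x^2 + 48*x + 72)/(x^6 + 24*x^4 + 192*x^2 + 512)
Second-derivative test at each critical point:
  f''(-9.8151) = -0.0020 < 0 → local maximum
  f''(0.8151) = 0.2832 > 0 → local minimum

Critical points: x = -sqrt(113)/2 - 9/2 ≈ -9.8151 (local maximum); x = -9/2 + sqrt(113)/2 ≈ 0.8151 (local minimum)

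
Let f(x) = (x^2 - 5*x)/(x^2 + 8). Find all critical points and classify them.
f'(x) = (5*x^2 + 16*x - 40)/(x^4 + 16*x^2 + 64)

Solve f'(x) = 0:
  f'(x) = (5*x^2 + 16*x - 40)/(x^2 + 8)^2; the denominator is positive wherever f is defined, so f'(x) = 0 ⇔ 5*x^2 + 16*x - 40 = 0.
  5*x^2 + 16*x - 40 = 0 has no rational roots; quadratic formula: x = (-16 ± √1056)/10.
  ⇒ x = -2*sqrt(66)/5 - 8/5 ≈ -4.8496, -8/5 + 2*sqrt(66)/5 ≈ 1.6496

f''(x) = 2*(-5*x^3 - 24*x^2 + 120*x + 64)/(x^6 + 24*x^4 + 192*x^2 + 512)
Second-derivative test at each critical point:
  f''(-4.8496) = -0.0327 < 0 → local maximum
  f''(1.6496) = 0.2827 > 0 → local minimum

Critical points: x = -2*sqrt(66)/5 - 8/5 ≈ -4.8496 (local maximum); x = -8/5 + 2*sqrt(66)/5 ≈ 1.6496 (local minimum)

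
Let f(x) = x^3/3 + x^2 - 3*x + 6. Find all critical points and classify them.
f'(x) = x^2 + 2*x - 3

Solve f'(x) = 0:
  Factor: x^2 + 2*x - 3 = (x - 1)*(x + 3) = 0.
  ⇒ x = -3, 1

f''(x) = 2*x + 2
Second-derivative test at each critical point:
  f''(-3) = -4 < 0 → local maximum
  f''(1) = 4 > 0 → local minimum

Critical points: x = -3 (local maximum); x = 1 (local minimum)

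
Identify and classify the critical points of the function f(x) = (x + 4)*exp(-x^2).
f'(x) = (-2*x*(x + 4) + 1)*exp(-x^2)

Solve f'(x) = 0:
  f'(x) = (-2*x^2 - 8*x + 1)·exp(-x^2) and exp(-x^2) > 0 for every x, so f'(x) = 0 ⇔ -2*x^2 - 8*x + 1 = 0.
  2*x^2 + 8*x - 1 = 0 has no rational roots; quadratic formula: x = (-8 ± √72)/4.
  ⇒ x = -3*sqrt(2)/2 - 2 ≈ -4.1213, -2 + 3*sqrt(2)/2 ≈ 0.1213

f''(x) = 2*(2*x^2*(x + 4) - 3*x - 4)*exp(-x^2)
Second-derivative test at each critical point:
  f''(-4.1213) = 3.565e-07 > 0 → local minimum
  f''(0.1213) = -8.3613 < 0 → local maximum

Critical points: x = -3*sqrt(2)/2 - 2 ≈ -4.1213 (local minimum); x = -2 + 3*sqrt(2)/2 ≈ 0.1213 (local maximum)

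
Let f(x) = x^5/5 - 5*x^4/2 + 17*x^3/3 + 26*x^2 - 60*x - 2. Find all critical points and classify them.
f'(x) = x^4 - 10*x^3 + 17*x^2 + 52*x - 60

Solve f'(x) = 0:
  Factor: x^4 - 10*x^3 + 17*x^2 + 52*x - 60 = (x - 6)*(x - 5)*(x - 1)*(x + 2) = 0.
  ⇒ x = -2, 1, 5, 6

f''(x) = 4*x^3 - 30*x^2 + 34*x + 52
Second-derivative test at each critical point:
  f''(-2) = -168 < 0 → local maximum
  f''(1) = 60 > 0 → local minimum
  f''(5) = -28 < 0 → local maximum
  f''(6) = 40 > 0 → local minimum

Critical points: x = -2 (local maximum); x = 1 (local minimum); x = 5 (local maximum); x = 6 (local minimum)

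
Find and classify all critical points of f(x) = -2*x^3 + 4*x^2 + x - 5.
f'(x) = -6*x^2 + 8*x + 1

Solve f'(x) = 0:
  6*x^2 - 8*x - 1 = 0 has no rational roots; quadratic formula: x = (8 ± √88)/12.
  ⇒ x = 2/3 - sqrt(22)/6 ≈ -0.1151, 2/3 + sqrt(22)/6 ≈ 1.4484

f''(x) = 8 - 12*x
Second-derivative test at each critical point:
  f''(-0.1151) = 9.3808 > 0 → local minimum
  f''(1.4484) = -9.3808 < 0 → local maximum

Critical points: x = 2/3 - sqrt(22)/6 ≈ -0.1151 (local minimum); x = 2/3 + sqrt(22)/6 ≈ 1.4484 (local maximum)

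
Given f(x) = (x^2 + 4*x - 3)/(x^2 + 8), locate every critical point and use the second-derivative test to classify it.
f'(x) = 2*(-2*x^2 + 11*x + 16)/(x^4 + 16*x^2 + 64)

Solve f'(x) = 0:
  f'(x) = -2*(2*x^2 - 11*x - 16)/(x^2 + 8)^2; the denominator is positive wherever f is defined, so f'(x) = 0 ⇔ -4*x^2 + 22*x + 32 = 0.
  Factor: -4*x^2 + 22*x + 32 = -2*(2*x^2 - 11*x - 16); 2*x^2 - 11*x - 16 = 0 has no rational roots; quadratic formula: x = (11 ± √249)/4.
  ⇒ x = 11/4 - sqrt(249)/4 ≈ -1.1949, 11/4 + sqrt(249)/4 ≈ 6.6949

f''(x) = 2*(4*x^3 - 33*x^2 - 96*x + 88)/(x^6 + 24*x^4 + 192*x^2 + 512)
Second-derivative test at each critical point:
  f''(-1.1949) = 0.3551 > 0 → local minimum
  f''(6.6949) = -0.0113 < 0 → local maximum

Critical points: x = 11/4 - sqrt(249)/4 ≈ -1.1949 (local minimum); x = 11/4 + sqrt(249)/4 ≈ 6.6949 (local maximum)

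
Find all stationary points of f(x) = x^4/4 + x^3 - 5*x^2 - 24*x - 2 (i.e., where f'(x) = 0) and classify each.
f'(x) = x^3 + 3*x^2 - 10*x - 24

Solve f'(x) = 0:
  Factor: x^3 + 3*x^2 - 10*x - 24 = (x - 3)*(x + 2)*(x + 4) = 0.
  ⇒ x = -4, -2, 3

f''(x) = 3*x^2 + 6*x - 10
Second-derivative test at each critical point:
  f''(-4) = 14 > 0 → local minimum
  f''(-2) = -10 < 0 → local maximum
  f''(3) = 35 > 0 → local minimum

Critical points: x = -4 (local minimum); x = -2 (local maximum); x = 3 (local minimum)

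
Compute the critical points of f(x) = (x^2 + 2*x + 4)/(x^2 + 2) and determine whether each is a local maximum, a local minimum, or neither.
f'(x) = 2*(-x^2 - 2*x + 2)/(x^4 + 4*x^2 + 4)

Solve f'(x) = 0:
  f'(x) = -2*(x^2 + 2*x - 2)/(x^2 + 2)^2; the denominator is positive wherever f is defined, so f'(x) = 0 ⇔ -2*x^2 - 4*x + 4 = 0.
  Factor: -2*x^2 - 4*x + 4 = -2*(x^2 + 2*x - 2); x^2 + 2*x - 2 = 0 has no rational roots; quadratic formula: x = (-2 ± √12)/2.
  ⇒ x = -sqrt(3) - 1 ≈ -2.7321, -1 + sqrt(3) ≈ 0.7321

f''(x) = 4*(x^3 + 3*x^2 - 6*x - 2)/(x^6 + 6*x^4 + 12*x^2 + 8)
Second-derivative test at each critical point:
  f''(-2.7321) = 0.0774 > 0 → local minimum
  f''(0.7321) = -1.0774 < 0 → local maximum

Critical points: x = -sqrt(3) - 1 ≈ -2.7321 (local minimum); x = -1 + sqrt(3) ≈ 0.7321 (local maximum)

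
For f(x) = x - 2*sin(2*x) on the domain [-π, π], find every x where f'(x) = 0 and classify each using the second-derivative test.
f'(x) = 1 - 4*cos(2*x)

Solve f'(x) = 0 on [-π, π]:
  f'(x) = 0 ⇔ cos(2*x) = 1/4, i.e. 2*x = ±arccos(1/4) + 2nπ; keep the solutions lying in [-π, π].
  ⇒ x = -pi + acos(1/4)/2 ≈ -2.4825, -acos(1/4)/2 ≈ -0.6591, acos(1/4)/2 ≈ 0.6591, pi - acos(1/4)/2 ≈ 2.4825

f''(x) = 8*sin(2*x)
Second-derivative test at each critical point:
  f''(-2.4825) = 7.7460 > 0 → local minimum
  f''(-0.6591) = -7.7460 < 0 → local maximum
  f''(0.6591) = 7.7460 > 0 → local minimum
  f''(2.4825) = -7.7460 < 0 → local maximum

Critical points: x = -pi + acos(1/4)/2 ≈ -2.4825 (local minimum); x = -acos(1/4)/2 ≈ -0.6591 (local maximum); x = acos(1/4)/2 ≈ 0.6591 (local minimum); x = pi - acos(1/4)/2 ≈ 2.4825 (local maximum)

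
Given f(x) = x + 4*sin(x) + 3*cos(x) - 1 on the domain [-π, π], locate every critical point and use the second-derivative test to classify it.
f'(x) = -3*sin(x) + 4*cos(x) + 1

Solve f'(x) = 0 on [-π, π]:
  f'(x) = 0 ⇔ -3*sin(x) + 4*cos(x) = -1. Write the left side as R·cos(x + φ) with R = √(4² + 3²) = 5, cos φ = 4/5, sin φ = 3/5; then cos(x + φ) = -1/5. Solve for x and keep the solutions lying in [-π, π].
  ⇒ x = -pi + atan((3 - 8*sqrt(6))/(-6*sqrt(6) - 4)) ≈ -2.4157, atan((3 + 8*sqrt(6))/(-4 + 6*sqrt(6))) ≈ 1.1287

f''(x) = -4*sin(x) - 3*cos(x)
Second-derivative test at each critical point:
  f''(-2.4157) = 4.8990 > 0 → local minimum
  f''(1.1287) = -4.8990 < 0 → local maximum

Critical points: x = -pi + atan((3 - 8*sqrt(6))/(-6*sqrt(6) - 4)) ≈ -2.4157 (local minimum); x = atan((3 + 8*sqrt(6))/(-4 + 6*sqrt(6))) ≈ 1.1287 (local maximum)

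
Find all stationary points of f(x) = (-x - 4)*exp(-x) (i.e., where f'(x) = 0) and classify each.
f'(x) = (x + 3)*exp(-x)

Solve f'(x) = 0:
  f'(x) = (x + 3)·exp(-x) and exp(-x) > 0 for every x, so f'(x) = 0 ⇔ x + 3 = 0.
  x + 3 = 0.
  ⇒ x = -3

f''(x) = (-x - 2)*exp(-x)
Second-derivative test at each critical point:
  f''(-3) = 20.0855 > 0 → local minimum

Critical points: x = -3 (local minimum)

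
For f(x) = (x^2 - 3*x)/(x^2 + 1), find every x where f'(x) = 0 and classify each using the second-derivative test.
f'(x) = (3*x^2 + 2*x - 3)/(x^4 + 2*x^2 + 1)

Solve f'(x) = 0:
  f'(x) = (3*x^2 + 2*x - 3)/(x^2 + 1)^2; the denominator is positive wherever f is defined, so f'(x) = 0 ⇔ 3*x^2 + 2*x - 3 = 0.
  3*x^2 + 2*x - 3 = 0 has no rational roots; quadratic formula: x = (-2 ± √40)/6.
  ⇒ x = -sqrt(10)/3 - 1/3 ≈ -1.3874, -1/3 + sqrt(10)/3 ≈ 0.7208

f''(x) = 2*(-3*x^3 - 3*x^2 + 9*x + 1)/(x^6 + 3*x^4 + 3*x^2 + 1)
Second-derivative test at each critical point:
  f''(-1.3874) = -0.7393 < 0 → local maximum
  f''(0.7208) = 2.7393 > 0 → local minimum

Critical points: x = -sqrt(10)/3 - 1/3 ≈ -1.3874 (local maximum); x = -1/3 + sqrt(10)/3 ≈ 0.7208 (local minimum)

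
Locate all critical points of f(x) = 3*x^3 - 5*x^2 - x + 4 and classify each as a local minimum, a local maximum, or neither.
f'(x) = 9*x^2 - 10*x - 1

Solve f'(x) = 0:
  9*x^2 - 10*x - 1 = 0 has no rational roots; quadratic formula: x = (10 ± √136)/18.
  ⇒ x = 5/9 - sqrt(34)/9 ≈ -0.0923, 5/9 + sqrt(34)/9 ≈ 1.2034

f''(x) = 18*x - 10
Second-derivative test at each critical point:
  f''(-0.0923) = -11.6619 < 0 → local maximum
  f''(1.2034) = 11.6619 > 0 → local minimum

Critical points: x = 5/9 - sqrt(34)/9 ≈ -0.0923 (local maximum); x = 5/9 + sqrt(34)/9 ≈ 1.2034 (local minimum)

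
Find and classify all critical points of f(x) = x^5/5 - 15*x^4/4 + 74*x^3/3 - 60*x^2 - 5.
f'(x) = x*(x^3 - 15*x^2 + 74*x - 120)

Solve f'(x) = 0:
  Factor: x^4 - 15*x^3 + 74*x^2 - 120*x = x*(x - 6)*(x - 5)*(x - 4) = 0.
  ⇒ x = 0, 4, 5, 6

f''(x) = 4*x^3 - 45*x^2 + 148*x - 120
Second-derivative test at each critical point:
  f''(0) = -120 < 0 → local maximum
  f''(4) = 8 > 0 → local minimum
  f''(5) = -5 < 0 → local maximum
  f''(6) = 12 > 0 → local minimum

Critical points: x = 0 (local maximum); x = 4 (local minimum); x = 5 (local maximum); x = 6 (local minimum)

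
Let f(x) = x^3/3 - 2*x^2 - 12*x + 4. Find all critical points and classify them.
f'(x) = x^2 - 4*x - 12

Solve f'(x) = 0:
  Factor: x^2 - 4*x - 12 = (x - 6)*(x + 2) = 0.
  ⇒ x = -2, 6

f''(x) = 2*x - 4
Second-derivative test at each critical point:
  f''(-2) = -8 < 0 → local maximum
  f''(6) = 8 > 0 → local minimum

Critical points: x = -2 (local maximum); x = 6 (local minimum)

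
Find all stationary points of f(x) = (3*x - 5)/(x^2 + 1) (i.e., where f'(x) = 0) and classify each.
f'(x) = (-3*x^2 + 10*x + 3)/(x^4 + 2*x^2 + 1)

Solve f'(x) = 0:
  f'(x) = -(3*x^2 - 10*x - 3)/(x^2 + 1)^2; the denominator is positive wherever f is defined, so f'(x) = 0 ⇔ -3*x^2 + 10*x + 3 = 0.
  3*x^2 - 10*x - 3 = 0 has no rational roots; quadratic formula: x = (10 ± √136)/6.
  ⇒ x = 5/3 - sqrt(34)/3 ≈ -0.2770, 5/3 + sqrt(34)/3 ≈ 3.6103

f''(x) = 2*(4*x^2*(3*x - 5) + (5 - 9*x)*(x^2 + 1))/(x^2 + 1)^3
Second-derivative test at each critical point:
  f''(-0.2770) = 10.0592 > 0 → local minimum
  f''(3.6103) = -0.0592 < 0 → local maximum

Critical points: x = 5/3 - sqrt(34)/3 ≈ -0.2770 (local minimum); x = 5/3 + sqrt(34)/3 ≈ 3.6103 (local maximum)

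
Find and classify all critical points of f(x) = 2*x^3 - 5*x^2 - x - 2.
f'(x) = 6*x^2 - 10*x - 1

Solve f'(x) = 0:
  6*x^2 - 10*x - 1 = 0 has no rational roots; quadratic formula: x = (10 ± √124)/12.
  ⇒ x = 5/6 - sqrt(31)/6 ≈ -0.0946, 5/6 + sqrt(31)/6 ≈ 1.7613

f''(x) = 12*x - 10
Second-derivative test at each critical point:
  f''(-0.0946) = -11.1355 < 0 → local maximum
  f''(1.7613) = 11.1355 > 0 → local minimum

Critical points: x = 5/6 - sqrt(31)/6 ≈ -0.0946 (local maximum); x = 5/6 + sqrt(31)/6 ≈ 1.7613 (local minimum)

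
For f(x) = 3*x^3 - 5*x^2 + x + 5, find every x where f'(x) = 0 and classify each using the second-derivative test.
f'(x) = 9*x^2 - 10*x + 1

Solve f'(x) = 0:
  Factor: 9*x^2 - 10*x + 1 = (x - 1)*(9*x - 1) = 0.
  ⇒ x = 1/9, 1

f''(x) = 18*x - 10
Second-derivative test at each critical point:
  f''(1/9) = -8 < 0 → local maximum
  f''(1) = 8 > 0 → local minimum

Critical points: x = 1/9 (local maximum); x = 1 (local minimum)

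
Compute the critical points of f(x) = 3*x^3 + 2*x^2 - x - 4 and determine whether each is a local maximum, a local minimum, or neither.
f'(x) = 9*x^2 + 4*x - 1

Solve f'(x) = 0:
  9*x^2 + 4*x - 1 = 0 has no rational roots; quadratic formula: x = (-4 ± √52)/18.
  ⇒ x = -sqrt(13)/9 - 2/9 ≈ -0.6228, -2/9 + sqrt(13)/9 ≈ 0.1784

f''(x) = 18*x + 4
Second-derivative test at each critical point:
  f''(-0.6228) = -7.2111 < 0 → local maximum
  f''(0.1784) = 7.2111 > 0 → local minimum

Critical points: x = -sqrt(13)/9 - 2/9 ≈ -0.6228 (local maximum); x = -2/9 + sqrt(13)/9 ≈ 0.1784 (local minimum)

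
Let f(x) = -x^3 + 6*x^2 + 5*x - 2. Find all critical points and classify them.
f'(x) = -3*x^2 + 12*x + 5

Solve f'(x) = 0:
  3*x^2 - 12*x - 5 = 0 has no rational roots; quadratic formula: x = (12 ± √204)/6.
  ⇒ x = 2 - sqrt(51)/3 ≈ -0.3805, 2 + sqrt(51)/3 ≈ 4.3805

f''(x) = 12 - 6*x
Second-derivative test at each critical point:
  f''(-0.3805) = 14.2829 > 0 → local minimum
  f''(4.3805) = -14.2829 < 0 → local maximum

Critical points: x = 2 - sqrt(51)/3 ≈ -0.3805 (local minimum); x = 2 + sqrt(51)/3 ≈ 4.3805 (local maximum)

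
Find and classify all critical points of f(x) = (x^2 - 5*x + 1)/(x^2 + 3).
f'(x) = (5*x^2 + 4*x - 15)/(x^4 + 6*x^2 + 9)

Solve f'(x) = 0:
  f'(x) = (5*x^2 + 4*x - 15)/(x^2 + 3)^2; the denominator is positive wherever f is defined, so f'(x) = 0 ⇔ 5*x^2 + 4*x - 15 = 0.
  5*x^2 + 4*x - 15 = 0 has no rational roots; quadratic formula: x = (-4 ± √316)/10.
  ⇒ x = -sqrt(79)/5 - 2/5 ≈ -2.1776, -2/5 + sqrt(79)/5 ≈ 1.3776

f''(x) = 2*(-5*x^3 - 6*x^2 + 45*x + 6)/(x^6 + 9*x^4 + 27*x^2 + 27)
Second-derivative test at each critical point:
  f''(-2.1776) = -0.2966 < 0 → local maximum
  f''(1.3776) = 0.7410 > 0 → local minimum

Critical points: x = -sqrt(79)/5 - 2/5 ≈ -2.1776 (local maximum); x = -2/5 + sqrt(79)/5 ≈ 1.3776 (local minimum)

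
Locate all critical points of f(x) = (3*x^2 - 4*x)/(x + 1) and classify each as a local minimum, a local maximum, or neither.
f'(x) = (3*x^2 + 6*x - 4)/(x^2 + 2*x + 1)

Solve f'(x) = 0:
  f'(x) = (3*x^2 + 6*x - 4)/(x + 1)^2; the denominator is positive wherever f is defined, so f'(x) = 0 ⇔ 3*x^2 + 6*x - 4 = 0.
  3*x^2 + 6*x - 4 = 0 has no rational roots; quadratic formula: x = (-6 ± √84)/6.
  ⇒ x = -sqrt(21)/3 - 1 ≈ -2.5275, -1 + sqrt(21)/3 ≈ 0.5275

f''(x) = 14/(x^3 + 3*x^2 + 3*x + 1)
Second-derivative test at each critical point:
  f''(-2.5275) = -3.9279 < 0 → local maximum
  f''(0.5275) = 3.9279 > 0 → local minimum

Critical points: x = -sqrt(21)/3 - 1 ≈ -2.5275 (local maximum); x = -1 + sqrt(21)/3 ≈ 0.5275 (local minimum)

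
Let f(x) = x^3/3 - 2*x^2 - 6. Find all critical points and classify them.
f'(x) = x*(x - 4)

Solve f'(x) = 0:
  Factor: x^2 - 4*x = x*(x - 4) = 0.
  ⇒ x = 0, 4

f''(x) = 2*x - 4
Second-derivative test at each critical point:
  f''(0) = -4 < 0 → local maximum
  f''(4) = 4 > 0 → local minimum

Critical points: x = 0 (local maximum); x = 4 (local minimum)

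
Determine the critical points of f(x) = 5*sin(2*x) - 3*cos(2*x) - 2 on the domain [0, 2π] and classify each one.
f'(x) = 6*sin(2*x) + 10*cos(2*x)

Solve f'(x) = 0 on [0, 2π]:
  f'(x) = 0 ⇔ 5*cos(2*x) = -3*sin(2*x) ⇔ tan(2*x) = -5/3, i.e. 2*x = arctan(-5/3) + nπ; keep the solutions lying in [0, 2π].
  ⇒ x = -atan(5/3)/2 + pi/2 ≈ 1.0556, pi - atan(5/3)/2 ≈ 2.6264, -atan(5/3)/2 + 3*pi/2 ≈ 4.1972, -atan(5/3)/2 + 2*pi ≈ 5.7680

f''(x) = -20*sin(2*x) + 12*cos(2*x)
Second-derivative test at each critical point:
  f''(1.0556) = -23.3238 < 0 → local maximum
  f''(2.6264) = 23.3238 > 0 → local minimum
  f''(4.1972) = -23.3238 < 0 → local maximum
  f''(5.7680) = 23.3238 > 0 → local minimum

Critical points: x = -atan(5/3)/2 + pi/2 ≈ 1.0556 (local maximum); x = pi - atan(5/3)/2 ≈ 2.6264 (local minimum); x = -atan(5/3)/2 + 3*pi/2 ≈ 4.1972 (local maximum); x = -atan(5/3)/2 + 2*pi ≈ 5.7680 (local minimum)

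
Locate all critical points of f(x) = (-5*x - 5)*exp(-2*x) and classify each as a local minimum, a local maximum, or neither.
f'(x) = 5*(2*x + 1)*exp(-2*x)

Solve f'(x) = 0:
  f'(x) = (10*x + 5)·exp(-2*x) and exp(-2*x) > 0 for every x, so f'(x) = 0 ⇔ 10*x + 5 = 0.
  Factor: 10*x + 5 = 5*(2*x + 1) = 0.
  ⇒ x = -1/2

f''(x) = -20*x*exp(-2*x)
Second-derivative test at each critical point:
  f''(-1/2) = 27.1828 > 0 → local minimum

Critical points: x = -1/2 (local minimum)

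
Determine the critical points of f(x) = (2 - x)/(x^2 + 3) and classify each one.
f'(x) = (-x^2 + 2*x*(x - 2) - 3)/(x^2 + 3)^2

Solve f'(x) = 0:
  f'(x) = (x^2 - 4*x - 3)/(x^2 + 3)^2; the denominator is positive wherever f is defined, so f'(x) = 0 ⇔ x^2 - 4*x - 3 = 0.
  x^2 - 4*x - 3 = 0 has no rational roots; quadratic formula: x = (4 ± √28)/2.
  ⇒ x = 2 - sqrt(7) ≈ -0.6458, 2 + sqrt(7) ≈ 4.6458

f''(x) = 2*(4*x^2*(2 - x) + (3*x - 2)*(x^2 + 3))/(x^2 + 3)^3
Second-derivative test at each critical point:
  f''(-0.6458) = -0.4532 < 0 → local maximum
  f''(4.6458) = 0.0088 > 0 → local minimum

Critical points: x = 2 - sqrt(7) ≈ -0.6458 (local maximum); x = 2 + sqrt(7) ≈ 4.6458 (local minimum)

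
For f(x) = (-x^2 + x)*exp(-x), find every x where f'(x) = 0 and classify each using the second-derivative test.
f'(x) = (x^2 - 3*x + 1)*exp(-x)

Solve f'(x) = 0:
  f'(x) = (x^2 - 3*x + 1)·exp(-x) and exp(-x) > 0 for every x, so f'(x) = 0 ⇔ x^2 - 3*x + 1 = 0.
  x^2 - 3*x + 1 = 0 has no rational roots; quadratic formula: x = (3 ± √5)/2.
  ⇒ x = 3/2 - sqrt(5)/2 ≈ 0.3820, sqrt(5)/2 + 3/2 ≈ 2.6180

f''(x) = (-x^2 + 5*x - 4)*exp(-x)
Second-derivative test at each critical point:
  f''(0.3820) = -1.5262 < 0 → local maximum
  f''(2.6180) = 0.1631 > 0 → local minimum

Critical points: x = 3/2 - sqrt(5)/2 ≈ 0.3820 (local maximum); x = sqrt(5)/2 + 3/2 ≈ 2.6180 (local minimum)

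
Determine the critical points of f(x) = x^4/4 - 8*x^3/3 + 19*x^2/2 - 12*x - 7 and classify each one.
f'(x) = x^3 - 8*x^2 + 19*x - 12

Solve f'(x) = 0:
  Factor: x^3 - 8*x^2 + 19*x - 12 = (x - 4)*(x - 3)*(x - 1) = 0.
  ⇒ x = 1, 3, 4

f''(x) = 3*x^2 - 16*x + 19
Second-derivative test at each critical point:
  f''(1) = 6 > 0 → local minimum
  f''(3) = -2 < 0 → local maximum
  f''(4) = 3 > 0 → local minimum

Critical points: x = 1 (local minimum); x = 3 (local maximum); x = 4 (local minimum)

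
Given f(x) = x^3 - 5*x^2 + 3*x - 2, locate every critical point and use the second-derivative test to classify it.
f'(x) = 3*x^2 - 10*x + 3

Solve f'(x) = 0:
  Factor: 3*x^2 - 10*x + 3 = (x - 3)*(3*x - 1) = 0.
  ⇒ x = 1/3, 3

f''(x) = 6*x - 10
Second-derivative test at each critical point:
  f''(1/3) = -8 < 0 → local maximum
  f''(3) = 8 > 0 → local minimum

Critical points: x = 1/3 (local maximum); x = 3 (local minimum)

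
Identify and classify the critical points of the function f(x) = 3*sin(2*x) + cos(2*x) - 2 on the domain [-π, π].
f'(x) = -2*sin(2*x) + 6*cos(2*x)

Solve f'(x) = 0 on [-π, π]:
  f'(x) = 0 ⇔ 3*cos(2*x) = sin(2*x) ⇔ tan(2*x) = 3, i.e. 2*x = arctan(3) + nπ; keep the solutions lying in [-π, π].
  ⇒ x = -pi + atan(3)/2 ≈ -2.5171, -pi/2 + atan(3)/2 ≈ -0.9463, atan(3)/2 ≈ 0.6245, atan(3)/2 + pi/2 ≈ 2.1953

f''(x) = -12*sin(2*x) - 4*cos(2*x)
Second-derivative test at each critical point:
  f''(-2.5171) = -12.6491 < 0 → local maximum
  f''(-0.9463) = 12.6491 > 0 → local minimum
  f''(0.6245) = -12.6491 < 0 → local maximum
  f''(2.1953) = 12.6491 > 0 → local minimum

Critical points: x = -pi + atan(3)/2 ≈ -2.5171 (local maximum); x = -pi/2 + atan(3)/2 ≈ -0.9463 (local minimum); x = atan(3)/2 ≈ 0.6245 (local maximum); x = atan(3)/2 + pi/2 ≈ 2.1953 (local minimum)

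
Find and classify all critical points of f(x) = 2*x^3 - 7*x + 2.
f'(x) = 6*x^2 - 7

Solve f'(x) = 0:
  6*x^2 - 7 = 0 has no rational roots; quadratic formula: x = (0 ± √168)/12.
  ⇒ x = -sqrt(42)/6 ≈ -1.0801, sqrt(42)/6 ≈ 1.0801

f''(x) = 12*x
Second-derivative test at each critical point:
  f''(-1.0801) = -12.9615 < 0 → local maximum
  f''(1.0801) = 12.9615 > 0 → local minimum

Critical points: x = -sqrt(42)/6 ≈ -1.0801 (local maximum); x = sqrt(42)/6 ≈ 1.0801 (local minimum)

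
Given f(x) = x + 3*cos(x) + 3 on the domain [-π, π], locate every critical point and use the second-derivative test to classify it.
f'(x) = 1 - 3*sin(x)

Solve f'(x) = 0 on [-π, π]:
  f'(x) = 0 ⇔ sin(x) = 1/3, i.e. x = arcsin(1/3) + 2nπ or x = π − arcsin(1/3) + 2nπ; keep the solutions lying in [-π, π].
  ⇒ x = asin(1/3) ≈ 0.3398, pi - asin(1/3) ≈ 2.8018

f''(x) = -3*cos(x)
Second-derivative test at each critical point:
  f''(0.3398) = -2.8284 < 0 → local maximum
  f''(2.8018) = 2.8284 > 0 → local minimum

Critical points: x = asin(1/3) ≈ 0.3398 (local maximum); x = pi - asin(1/3) ≈ 2.8018 (local minimum)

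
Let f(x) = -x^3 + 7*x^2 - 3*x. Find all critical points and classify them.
f'(x) = -3*x^2 + 14*x - 3

Solve f'(x) = 0:
  3*x^2 - 14*x + 3 = 0 has no rational roots; quadratic formula: x = (14 ± √160)/6.
  ⇒ x = 7/3 - 2*sqrt(10)/3 ≈ 0.2251, 2*sqrt(10)/3 + 7/3 ≈ 4.4415

f''(x) = 14 - 6*x
Second-derivative test at each critical point:
  f''(0.2251) = 12.6491 > 0 → local minimum
  f''(4.4415) = -12.6491 < 0 → local maximum

Critical points: x = 7/3 - 2*sqrt(10)/3 ≈ 0.2251 (local minimum); x = 2*sqrt(10)/3 + 7/3 ≈ 4.4415 (local maximum)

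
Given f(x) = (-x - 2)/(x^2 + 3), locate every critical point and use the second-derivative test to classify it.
f'(x) = (-x^2 + 2*x*(x + 2) - 3)/(x^2 + 3)^2

Solve f'(x) = 0:
  f'(x) = (x^2 + 4*x - 3)/(x^2 + 3)^2; the denominator is positive wherever f is defined, so f'(x) = 0 ⇔ x^2 + 4*x - 3 = 0.
  x^2 + 4*x - 3 = 0 has no rational roots; quadratic formula: x = (-4 ± √28)/2.
  ⇒ x = -sqrt(7) - 2 ≈ -4.6458, -2 + sqrt(7) ≈ 0.6458

f''(x) = 2*(-4*x^2*(x + 2) + (3*x + 2)*(x^2 + 3))/(x^2 + 3)^3
Second-derivative test at each critical point:
  f''(-4.6458) = -0.0088 < 0 → local maximum
  f''(0.6458) = 0.4532 > 0 → local minimum

Critical points: x = -sqrt(7) - 2 ≈ -4.6458 (local maximum); x = -2 + sqrt(7) ≈ 0.6458 (local minimum)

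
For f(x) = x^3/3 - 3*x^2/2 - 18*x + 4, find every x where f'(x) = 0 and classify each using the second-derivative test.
f'(x) = x^2 - 3*x - 18

Solve f'(x) = 0:
  Factor: x^2 - 3*x - 18 = (x - 6)*(x + 3) = 0.
  ⇒ x = -3, 6

f''(x) = 2*x - 3
Second-derivative test at each critical point:
  f''(-3) = -9 < 0 → local maximum
  f''(6) = 9 > 0 → local minimum

Critical points: x = -3 (local maximum); x = 6 (local minimum)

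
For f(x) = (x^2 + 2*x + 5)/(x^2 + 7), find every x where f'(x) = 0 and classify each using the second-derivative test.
f'(x) = 2*(-x^2 + 2*x + 7)/(x^4 + 14*x^2 + 49)

Solve f'(x) = 0:
  f'(x) = -2*(x^2 - 2*x - 7)/(x^2 + 7)^2; the denominator is positive wherever f is defined, so f'(x) = 0 ⇔ -2*x^2 + 4*x + 14 = 0.
  Factor: -2*x^2 + 4*x + 14 = -2*(x^2 - 2*x - 7); x^2 - 2*x - 7 = 0 has no rational roots; quadratic formula: x = (2 ± √32)/2.
  ⇒ x = 1 - 2*sqrt(2) ≈ -1.8284, 1 + 2*sqrt(2) ≈ 3.8284

f''(x) = 4*(x^3 - 3*x^2 - 21*x + 7)/(x^6 + 21*x^4 + 147*x^2 + 343)
Second-derivative test at each critical point:
  f''(-1.8284) = 0.1058 > 0 → local minimum
  f''(3.8284) = -0.0241 < 0 → local maximum

Critical points: x = 1 - 2*sqrt(2) ≈ -1.8284 (local minimum); x = 1 + 2*sqrt(2) ≈ 3.8284 (local maximum)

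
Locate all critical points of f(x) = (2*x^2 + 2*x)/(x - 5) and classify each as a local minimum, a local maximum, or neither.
f'(x) = 2*(x^2 - 10*x - 5)/(x^2 - 10*x + 25)

Solve f'(x) = 0:
  f'(x) = 2*(x^2 - 10*x - 5)/(x - 5)^2; the denominator is positive wherever f is defined, so f'(x) = 0 ⇔ 2*x^2 - 20*x - 10 = 0.
  Factor: 2*x^2 - 20*x - 10 = 2*(x^2 - 10*x - 5); x^2 - 10*x - 5 = 0 has no rational roots; quadratic formula: x = (10 ± √120)/2.
  ⇒ x = 5 - sqrt(30) ≈ -0.4772, 5 + sqrt(30) ≈ 10.4772

f''(x) = 120/(x^3 - 15*x^2 + 75*x - 125)
Second-derivative test at each critical point:
  f''(-0.4772) = -0.7303 < 0 → local maximum
  f''(10.4772) = 0.7303 > 0 → local minimum

Critical points: x = 5 - sqrt(30) ≈ -0.4772 (local maximum); x = 5 + sqrt(30) ≈ 10.4772 (local minimum)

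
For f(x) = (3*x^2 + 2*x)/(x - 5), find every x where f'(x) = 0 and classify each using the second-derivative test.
f'(x) = (3*x^2 - 30*x - 10)/(x^2 - 10*x + 25)

Solve f'(x) = 0:
  f'(x) = (3*x^2 - 30*x - 10)/(x - 5)^2; the denominator is positive wherever f is defined, so f'(x) = 0 ⇔ 3*x^2 - 30*x - 10 = 0.
  3*x^2 - 30*x - 10 = 0 has no rational roots; quadratic formula: x = (30 ± √1020)/6.
  ⇒ x = 5 - sqrt(255)/3 ≈ -0.3229, 5 + sqrt(255)/3 ≈ 10.3229

f''(x) = 170/(x^3 - 15*x^2 + 75*x - 125)
Second-derivative test at each critical point:
  f''(-0.3229) = -1.1272 < 0 → local maximum
  f''(10.3229) = 1.1272 > 0 → local minimum

Critical points: x = 5 - sqrt(255)/3 ≈ -0.3229 (local maximum); x = 5 + sqrt(255)/3 ≈ 10.3229 (local minimum)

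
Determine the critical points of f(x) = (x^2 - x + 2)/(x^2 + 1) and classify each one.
f'(x) = (x^2 - 2*x - 1)/(x^4 + 2*x^2 + 1)

Solve f'(x) = 0:
  f'(x) = (x^2 - 2*x - 1)/(x^2 + 1)^2; the denominator is positive wherever f is defined, so f'(x) = 0 ⇔ x^2 - 2*x - 1 = 0.
  x^2 - 2*x - 1 = 0 has no rational roots; quadratic formula: x = (2 ± √8)/2.
  ⇒ x = 1 - sqrt(2) ≈ -0.4142, 1 + sqrt(2) ≈ 2.4142

f''(x) = 2*(-x^3 + 3*x^2 + 3*x - 1)/(x^6 + 3*x^4 + 3*x^2 + 1)
Second-derivative test at each critical point:
  f''(-0.4142) = -2.0607 < 0 → local maximum
  f''(2.4142) = 0.0607 > 0 → local minimum

Critical points: x = 1 - sqrt(2) ≈ -0.4142 (local maximum); x = 1 + sqrt(2) ≈ 2.4142 (local minimum)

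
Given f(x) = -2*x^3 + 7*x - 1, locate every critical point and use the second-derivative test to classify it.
f'(x) = 7 - 6*x^2

Solve f'(x) = 0:
  6*x^2 - 7 = 0 has no rational roots; quadratic formula: x = (0 ± √168)/12.
  ⇒ x = -sqrt(42)/6 ≈ -1.0801, sqrt(42)/6 ≈ 1.0801

f''(x) = -12*x
Second-derivative test at each critical point:
  f''(-1.0801) = 12.9615 > 0 → local minimum
  f''(1.0801) = -12.9615 < 0 → local maximum

Critical points: x = -sqrt(42)/6 ≈ -1.0801 (local minimum); x = sqrt(42)/6 ≈ 1.0801 (local maximum)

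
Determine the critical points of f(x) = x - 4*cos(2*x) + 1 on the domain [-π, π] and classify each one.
f'(x) = 8*sin(2*x) + 1

Solve f'(x) = 0 on [-π, π]:
  f'(x) = 0 ⇔ sin(2*x) = -1/8, i.e. 2*x = arcsin(-1/8) + 2nπ or 2*x = π − arcsin(-1/8) + 2nπ; keep the solutions lying in [-π, π].
  ⇒ x = -pi/2 + asin(1/8)/2 ≈ -1.5081, -asin(1/8)/2 ≈ -0.0627, asin(1/8)/2 + pi/2 ≈ 1.6335, pi - asin(1/8)/2 ≈ 3.0789

f''(x) = 16*cos(2*x)
Second-derivative test at each critical point:
  f''(-1.5081) = -15.8745 < 0 → local maximum
  f''(-0.0627) = 15.8745 > 0 → local minimum
  f''(1.6335) = -15.8745 < 0 → local maximum
  f''(3.0789) = 15.8745 > 0 → local minimum

Critical points: x = -pi/2 + asin(1/8)/2 ≈ -1.5081 (local maximum); x = -asin(1/8)/2 ≈ -0.0627 (local minimum); x = asin(1/8)/2 + pi/2 ≈ 1.6335 (local maximum); x = pi - asin(1/8)/2 ≈ 3.0789 (local minimum)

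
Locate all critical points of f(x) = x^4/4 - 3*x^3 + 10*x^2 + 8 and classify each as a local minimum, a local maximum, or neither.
f'(x) = x*(x^2 - 9*x + 20)

Solve f'(x) = 0:
  Factor: x^3 - 9*x^2 + 20*x = x*(x - 5)*(x - 4) = 0.
  ⇒ x = 0, 4, 5

f''(x) = 3*x^2 - 18*x + 20
Second-derivative test at each critical point:
  f''(0) = 20 > 0 → local minimum
  f''(4) = -4 < 0 → local maximum
  f''(5) = 5 > 0 → local minimum

Critical points: x = 0 (local minimum); x = 4 (local maximum); x = 5 (local minimum)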